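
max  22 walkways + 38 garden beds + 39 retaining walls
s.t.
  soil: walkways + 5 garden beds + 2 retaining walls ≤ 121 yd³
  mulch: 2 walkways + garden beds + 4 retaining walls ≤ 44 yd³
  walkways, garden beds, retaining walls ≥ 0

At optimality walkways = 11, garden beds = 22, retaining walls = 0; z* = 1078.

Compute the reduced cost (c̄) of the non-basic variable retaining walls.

Both soil and mulch are binding at x*.
From A_Bᵀ y = c: 1·y_soil + 2·y_mulch = 22; 5·y_soil + 1·y_mulch = 38.
→ y_soil = 6 and y_mulch = 8.
Reduced cost of retaining walls: c₃ − yᵀa₃ = 39 − (6·2 + 8·4) = 39 − 44 = -5.

-5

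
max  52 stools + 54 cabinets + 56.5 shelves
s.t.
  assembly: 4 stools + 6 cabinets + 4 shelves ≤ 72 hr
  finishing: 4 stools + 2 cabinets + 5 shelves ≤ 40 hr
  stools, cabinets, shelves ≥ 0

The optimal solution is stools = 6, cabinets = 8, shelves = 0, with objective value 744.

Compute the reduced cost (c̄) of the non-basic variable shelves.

-1.5

Check each constraint at x*: assembly 72/72 (tight); finishing 40/40 (tight).
Dual feasibility on the basic columns requires 4·y_assembly + 4·y_finishing = 52, 6·y_assembly + 2·y_finishing = 54.
→ y_assembly = 7 and y_finishing = 6.
Reduced cost of shelves: c₃ − yᵀa₃ = 56.5 − (7·4 + 6·5) = 56.5 − 58 = -1.5.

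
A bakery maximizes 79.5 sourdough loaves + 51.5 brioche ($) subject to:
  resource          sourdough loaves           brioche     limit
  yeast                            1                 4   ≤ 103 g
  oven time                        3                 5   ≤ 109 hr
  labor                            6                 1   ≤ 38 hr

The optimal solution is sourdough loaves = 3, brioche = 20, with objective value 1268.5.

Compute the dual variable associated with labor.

9

Check each constraint at x*: yeast 83/103 (slack 20); oven time 109/109 (tight); labor 38/38 (tight).
Since yeast is not tight, its dual is 0.
From A_Bᵀ y = c: 3·y_oven time + 6·y_labor = 79.5; 5·y_oven time + 1·y_labor = 51.5.
Solving: y_oven time = 8.5, y_labor = 9.
Shadow price of labor = 9.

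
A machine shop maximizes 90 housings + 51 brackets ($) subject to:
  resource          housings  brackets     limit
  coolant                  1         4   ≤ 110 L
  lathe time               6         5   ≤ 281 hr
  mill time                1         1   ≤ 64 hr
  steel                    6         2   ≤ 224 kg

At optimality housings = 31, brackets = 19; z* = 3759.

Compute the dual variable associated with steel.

8

Check each constraint at x*: coolant 107/110 (slack 3); lathe time 281/281 (tight); mill time 50/64 (slack 14); steel 224/224 (tight).
Since coolant, mill time are not tight, their duals are 0.
Dual feasibility on the basic columns requires 6·y_lathe time + 6·y_steel = 90, 5·y_lathe time + 2·y_steel = 51.
→ y_lathe time = 7 and y_steel = 8.
Shadow price of steel = 8.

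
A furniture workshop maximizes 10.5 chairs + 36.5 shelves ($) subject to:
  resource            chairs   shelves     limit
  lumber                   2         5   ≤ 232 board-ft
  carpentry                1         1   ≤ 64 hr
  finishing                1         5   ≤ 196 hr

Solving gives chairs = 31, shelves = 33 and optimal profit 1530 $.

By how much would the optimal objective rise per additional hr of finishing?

6.5

Binding: carpentry and finishing. Non-binding: lumber (5 unused).
By complementary slackness, y = 0 for the non-binding constraint.
The binding rows give the dual system: 1·y_carpentry + 1·y_finishing = 10.5 and 1·y_carpentry + 5·y_finishing = 36.5.
Solving: y_carpentry = 4, y_finishing = 6.5.
Shadow price of finishing = 6.5.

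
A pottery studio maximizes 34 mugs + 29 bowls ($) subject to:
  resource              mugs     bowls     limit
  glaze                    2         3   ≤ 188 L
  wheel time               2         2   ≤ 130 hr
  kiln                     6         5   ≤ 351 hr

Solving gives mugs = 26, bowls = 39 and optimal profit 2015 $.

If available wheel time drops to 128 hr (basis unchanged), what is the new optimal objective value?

2011

Check each constraint at x*: glaze 169/188 (slack 19); wheel time 130/130 (tight); kiln 351/351 (tight).
Slack constraints have shadow price 0 (complementary slackness).
The binding rows give the dual system: 2·y_wheel time + 6·y_kiln = 34 and 2·y_wheel time + 5·y_kiln = 29.
This yields shadow prices y_wheel time = 2, y_kiln = 5.
Δz = y_wheel time·Δb = 2 × (-2) = -4, so new z* = 2015 − 4 = 2011.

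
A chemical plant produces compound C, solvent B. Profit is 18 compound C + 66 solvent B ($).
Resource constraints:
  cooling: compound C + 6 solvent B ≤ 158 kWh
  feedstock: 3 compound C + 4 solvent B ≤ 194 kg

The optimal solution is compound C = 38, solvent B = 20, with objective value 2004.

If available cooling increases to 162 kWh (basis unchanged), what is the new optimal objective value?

Check each constraint at x*: cooling 158/158 (tight); feedstock 194/194 (tight).
The binding rows give the dual system: 1·y_cooling + 3·y_feedstock = 18 and 6·y_cooling + 4·y_feedstock = 66.
→ y_cooling = 9 and y_feedstock = 3.
Δz = y_cooling·Δb = 9 × (4) = 36, so new z* = 2004 + 36 = 2040.

2040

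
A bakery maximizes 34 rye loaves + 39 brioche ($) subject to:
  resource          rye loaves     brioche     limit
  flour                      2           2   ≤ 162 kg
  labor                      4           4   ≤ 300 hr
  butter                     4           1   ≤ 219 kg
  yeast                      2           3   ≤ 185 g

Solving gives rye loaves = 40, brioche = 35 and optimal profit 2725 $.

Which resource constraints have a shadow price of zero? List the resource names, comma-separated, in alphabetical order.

butter, flour

flour: 150/162 (slack 12)
labor: 300/300 (binding)
butter: 195/219 (slack 24)
yeast: 185/185 (binding)
By complementary slackness, a constraint with positive slack has shadow price 0 → butter, flour.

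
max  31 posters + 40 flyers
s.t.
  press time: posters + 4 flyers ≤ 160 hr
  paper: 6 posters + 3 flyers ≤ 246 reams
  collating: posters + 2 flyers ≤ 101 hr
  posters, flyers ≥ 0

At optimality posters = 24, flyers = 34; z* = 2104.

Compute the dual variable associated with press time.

7

At the optimum: press time uses 160 of 160 (binding); paper uses 246 of 246 (binding); collating uses 92 of 101 (slack = 9).
By complementary slackness, y = 0 for the non-binding constraint.
Dual feasibility on the basic columns requires 1·y_press time + 6·y_paper = 31, 4·y_press time + 3·y_paper = 40.
Solving: y_press time = 7, y_paper = 4.
Shadow price of press time = 7.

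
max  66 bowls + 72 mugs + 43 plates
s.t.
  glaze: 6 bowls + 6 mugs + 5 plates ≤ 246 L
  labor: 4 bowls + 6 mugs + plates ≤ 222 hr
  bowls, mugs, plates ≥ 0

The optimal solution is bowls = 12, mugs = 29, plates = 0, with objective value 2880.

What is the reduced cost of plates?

-5

Both glaze and labor are binding at x*.
Dual feasibility on the basic columns requires 6·y_glaze + 4·y_labor = 66, 6·y_glaze + 6·y_labor = 72.
Solving: y_glaze = 9, y_labor = 3.
Reduced cost of plates: c₃ − yᵀa₃ = 43 − (9·5 + 3·1) = 43 − 48 = -5.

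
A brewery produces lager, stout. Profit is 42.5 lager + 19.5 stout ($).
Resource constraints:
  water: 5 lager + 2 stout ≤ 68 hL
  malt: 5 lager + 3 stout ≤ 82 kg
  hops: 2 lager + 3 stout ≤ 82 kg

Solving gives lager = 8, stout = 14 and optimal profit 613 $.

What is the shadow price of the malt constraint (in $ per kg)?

2.5

At the optimum: water uses 68 of 68 (binding); malt uses 82 of 82 (binding); hops uses 58 of 82 (slack = 24).
Slack constraints have shadow price 0 (complementary slackness).
The binding rows give the dual system: 5·y_water + 5·y_malt = 42.5 and 2·y_water + 3·y_malt = 19.5.
→ y_water = 6 and y_malt = 2.5.
Shadow price of malt = 2.5.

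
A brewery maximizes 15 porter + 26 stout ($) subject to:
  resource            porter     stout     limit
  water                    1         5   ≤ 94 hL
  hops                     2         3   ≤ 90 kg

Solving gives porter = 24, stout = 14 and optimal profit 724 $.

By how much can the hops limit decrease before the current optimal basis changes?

33.6

Binding constraints: water, hops. The basis is B = [[1,5],[2,3]] with det -7.
Per unit decrease in hops, x* moves by d = (-0.7143, 0.1429).
The basis stays optimal until porter reaches 0; allowable decrease = 33.6 kg.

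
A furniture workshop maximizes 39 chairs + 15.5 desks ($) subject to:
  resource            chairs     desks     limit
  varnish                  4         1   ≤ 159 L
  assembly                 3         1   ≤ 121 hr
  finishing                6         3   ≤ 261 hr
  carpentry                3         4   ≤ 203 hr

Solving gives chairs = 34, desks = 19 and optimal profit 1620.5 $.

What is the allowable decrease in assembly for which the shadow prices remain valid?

5

Binding constraints: assembly, finishing. The basis is B = [[3,1],[6,3]] with det 3.
Per unit decrease in assembly, x* moves by d = (-1, 2).
The basis stays optimal until carpentry becomes binding; allowable decrease = 5 hr.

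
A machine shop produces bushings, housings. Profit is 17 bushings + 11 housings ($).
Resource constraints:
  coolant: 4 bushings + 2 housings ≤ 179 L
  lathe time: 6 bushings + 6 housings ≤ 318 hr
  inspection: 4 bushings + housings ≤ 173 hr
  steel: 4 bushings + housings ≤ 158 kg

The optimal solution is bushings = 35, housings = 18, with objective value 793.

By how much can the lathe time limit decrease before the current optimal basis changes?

Binding constraints: lathe time, steel. The basis is B = [[6,6],[4,1]] with det -18.
Per unit decrease in lathe time, x* moves by d = (0.0556, -0.2222).
The basis stays optimal until housings reaches 0; allowable decrease = 81 hr.

81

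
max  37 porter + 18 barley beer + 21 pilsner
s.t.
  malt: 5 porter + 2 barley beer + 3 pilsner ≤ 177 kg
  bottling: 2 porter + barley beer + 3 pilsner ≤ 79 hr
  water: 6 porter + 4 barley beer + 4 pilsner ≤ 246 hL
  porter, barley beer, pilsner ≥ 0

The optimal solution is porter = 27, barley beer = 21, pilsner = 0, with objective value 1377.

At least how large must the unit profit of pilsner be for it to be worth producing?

23

Check each constraint at x*: malt 177/177 (tight); bottling 75/79 (slack 4); water 246/246 (tight).
Slack constraints have shadow price 0 (complementary slackness).
Dual feasibility on the basic columns requires 5·y_malt + 6·y_water = 37, 2·y_malt + 4·y_water = 18.
This yields shadow prices y_malt = 5, y_water = 2.
pilsner enters the basis when its profit ≥ yᵀa₃ = 5·3 + 2·4 = 23.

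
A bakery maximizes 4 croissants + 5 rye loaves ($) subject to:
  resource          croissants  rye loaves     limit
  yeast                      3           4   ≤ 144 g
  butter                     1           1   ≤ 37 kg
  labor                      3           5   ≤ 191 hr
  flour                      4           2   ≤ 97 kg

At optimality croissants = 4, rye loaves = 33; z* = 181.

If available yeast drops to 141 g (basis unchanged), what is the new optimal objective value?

178

At the optimum: yeast uses 144 of 144 (binding); butter uses 37 of 37 (binding); labor uses 177 of 191 (slack = 14); flour uses 82 of 97 (slack = 15).
By complementary slackness, y = 0 for the non-binding constraints.
The binding rows give the dual system: 3·y_yeast + 1·y_butter = 4 and 4·y_yeast + 1·y_butter = 5.
→ y_yeast = 1 and y_butter = 1.
Δz = y_yeast·Δb = 1 × (-3) = -3, so new z* = 181 − 3 = 178.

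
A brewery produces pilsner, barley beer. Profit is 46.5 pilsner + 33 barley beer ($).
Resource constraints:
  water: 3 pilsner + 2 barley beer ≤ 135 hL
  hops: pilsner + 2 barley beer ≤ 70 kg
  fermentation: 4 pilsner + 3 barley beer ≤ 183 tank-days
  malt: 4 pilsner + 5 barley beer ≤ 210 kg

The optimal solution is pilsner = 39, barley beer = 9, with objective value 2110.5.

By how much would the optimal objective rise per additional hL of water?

At the optimum: water uses 135 of 135 (binding); hops uses 57 of 70 (slack = 13); fermentation uses 183 of 183 (binding); malt uses 201 of 210 (slack = 9).
Slack constraints have shadow price 0 (complementary slackness).
From A_Bᵀ y = c: 3·y_water + 4·y_fermentation = 46.5; 2·y_water + 3·y_fermentation = 33.
This yields shadow prices y_water = 7.5, y_fermentation = 6.
Shadow price of water = 7.5.

7.5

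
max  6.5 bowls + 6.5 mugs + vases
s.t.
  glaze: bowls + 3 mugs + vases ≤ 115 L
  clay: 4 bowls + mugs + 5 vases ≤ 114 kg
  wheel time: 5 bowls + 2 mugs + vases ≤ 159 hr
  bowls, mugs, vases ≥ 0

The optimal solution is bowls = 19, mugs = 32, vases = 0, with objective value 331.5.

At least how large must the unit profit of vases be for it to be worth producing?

2.5

Check each constraint at x*: glaze 115/115 (tight); clay 108/114 (slack 6); wheel time 159/159 (tight).
Since clay is not tight, its dual is 0.
The binding rows give the dual system: 1·y_glaze + 5·y_wheel time = 6.5 and 3·y_glaze + 2·y_wheel time = 6.5.
→ y_glaze = 1.5 and y_wheel time = 1.
vases enters the basis when its profit ≥ yᵀa₃ = 1.5·1 + 1·1 = 2.5.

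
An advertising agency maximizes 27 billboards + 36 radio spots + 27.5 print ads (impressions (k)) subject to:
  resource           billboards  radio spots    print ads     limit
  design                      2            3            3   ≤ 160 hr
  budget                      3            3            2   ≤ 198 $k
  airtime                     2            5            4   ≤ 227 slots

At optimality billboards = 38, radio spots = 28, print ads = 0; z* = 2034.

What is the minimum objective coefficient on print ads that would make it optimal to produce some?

Check each constraint at x*: design 160/160 (tight); budget 198/198 (tight); airtime 216/227 (slack 11).
By complementary slackness, y = 0 for the non-binding constraint.
Dual feasibility on the basic columns requires 2·y_design + 3·y_budget = 27, 3·y_design + 3·y_budget = 36.
Solving: y_design = 9, y_budget = 3.
print ads enters the basis when its profit ≥ yᵀa₃ = 9·3 + 3·2 = 33.

33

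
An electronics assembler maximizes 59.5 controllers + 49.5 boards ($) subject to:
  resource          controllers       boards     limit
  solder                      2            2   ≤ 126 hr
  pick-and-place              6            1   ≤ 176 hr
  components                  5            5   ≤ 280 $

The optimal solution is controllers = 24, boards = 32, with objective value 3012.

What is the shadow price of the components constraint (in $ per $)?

Binding: pick-and-place and components. Non-binding: solder (14 unused).
Slack constraints have shadow price 0 (complementary slackness).
Dual feasibility on the basic columns requires 6·y_pick-and-place + 5·y_components = 59.5, 1·y_pick-and-place + 5·y_components = 49.5.
→ y_pick-and-place = 2 and y_components = 9.5.
Shadow price of components = 9.5.

9.5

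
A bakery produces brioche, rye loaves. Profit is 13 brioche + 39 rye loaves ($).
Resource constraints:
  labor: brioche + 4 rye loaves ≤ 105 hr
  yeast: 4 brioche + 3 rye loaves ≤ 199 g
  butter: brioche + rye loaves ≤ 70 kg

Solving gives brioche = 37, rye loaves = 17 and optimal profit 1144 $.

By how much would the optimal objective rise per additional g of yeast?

1

Check each constraint at x*: labor 105/105 (tight); yeast 199/199 (tight); butter 54/70 (slack 16).
By complementary slackness, y = 0 for the non-binding constraint.
The binding rows give the dual system: 1·y_labor + 4·y_yeast = 13 and 4·y_labor + 3·y_yeast = 39.
Solving: y_labor = 9, y_yeast = 1.
Shadow price of yeast = 1.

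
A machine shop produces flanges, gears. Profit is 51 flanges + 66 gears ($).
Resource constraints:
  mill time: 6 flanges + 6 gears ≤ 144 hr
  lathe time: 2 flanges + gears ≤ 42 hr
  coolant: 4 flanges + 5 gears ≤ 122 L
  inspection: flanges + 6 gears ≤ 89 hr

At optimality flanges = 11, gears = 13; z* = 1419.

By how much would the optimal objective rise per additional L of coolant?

0

Binding: mill time and inspection. Non-binding: lathe time (7 unused), coolant (13 unused).
Slack constraints have shadow price 0 (complementary slackness).
From A_Bᵀ y = c: 6·y_mill time + 1·y_inspection = 51; 6·y_mill time + 6·y_inspection = 66.
→ y_mill time = 8 and y_inspection = 3.
Shadow price of coolant = 0.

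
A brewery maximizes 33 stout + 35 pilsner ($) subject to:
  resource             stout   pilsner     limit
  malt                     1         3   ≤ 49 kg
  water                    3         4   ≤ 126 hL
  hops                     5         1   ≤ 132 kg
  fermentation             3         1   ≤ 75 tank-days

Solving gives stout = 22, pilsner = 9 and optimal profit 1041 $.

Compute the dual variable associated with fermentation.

At the optimum: malt uses 49 of 49 (binding); water uses 102 of 126 (slack = 24); hops uses 119 of 132 (slack = 13); fermentation uses 75 of 75 (binding).
By complementary slackness, y = 0 for the non-binding constraints.
From A_Bᵀ y = c: 1·y_malt + 3·y_fermentation = 33; 3·y_malt + 1·y_fermentation = 35.
→ y_malt = 9 and y_fermentation = 8.
Shadow price of fermentation = 8.

8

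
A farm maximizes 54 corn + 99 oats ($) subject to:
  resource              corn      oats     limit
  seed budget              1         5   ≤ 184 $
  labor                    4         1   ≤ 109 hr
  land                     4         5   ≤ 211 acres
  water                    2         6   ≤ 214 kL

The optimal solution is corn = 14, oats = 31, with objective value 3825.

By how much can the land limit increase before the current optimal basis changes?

14

Binding constraints: land, water. The basis is B = [[4,5],[2,6]] with det 14.
Per unit increase in land, x* moves by d = (0.4286, -0.1429).
The basis stays optimal until labor becomes binding; allowable increase = 14 acres.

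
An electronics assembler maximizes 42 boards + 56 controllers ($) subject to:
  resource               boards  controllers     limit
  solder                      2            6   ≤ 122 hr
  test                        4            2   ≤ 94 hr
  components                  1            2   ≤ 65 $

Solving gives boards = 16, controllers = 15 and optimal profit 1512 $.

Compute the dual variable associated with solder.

7

At the optimum: solder uses 122 of 122 (binding); test uses 94 of 94 (binding); components uses 46 of 65 (slack = 19).
By complementary slackness, y = 0 for the non-binding constraint.
Dual feasibility on the basic columns requires 2·y_solder + 4·y_test = 42, 6·y_solder + 2·y_test = 56.
This yields shadow prices y_solder = 7, y_test = 7.
Shadow price of solder = 7.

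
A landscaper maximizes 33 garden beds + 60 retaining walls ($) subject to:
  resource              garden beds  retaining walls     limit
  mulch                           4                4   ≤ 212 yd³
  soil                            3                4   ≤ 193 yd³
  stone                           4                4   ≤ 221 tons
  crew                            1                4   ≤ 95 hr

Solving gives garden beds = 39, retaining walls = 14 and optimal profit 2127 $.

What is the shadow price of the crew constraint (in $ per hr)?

9

Binding: mulch and crew. Non-binding: soil (20 unused), stone (9 unused).
By complementary slackness, y = 0 for the non-binding constraints.
The binding rows give the dual system: 4·y_mulch + 1·y_crew = 33 and 4·y_mulch + 4·y_crew = 60.
This yields shadow prices y_mulch = 6, y_crew = 9.
Shadow price of crew = 9.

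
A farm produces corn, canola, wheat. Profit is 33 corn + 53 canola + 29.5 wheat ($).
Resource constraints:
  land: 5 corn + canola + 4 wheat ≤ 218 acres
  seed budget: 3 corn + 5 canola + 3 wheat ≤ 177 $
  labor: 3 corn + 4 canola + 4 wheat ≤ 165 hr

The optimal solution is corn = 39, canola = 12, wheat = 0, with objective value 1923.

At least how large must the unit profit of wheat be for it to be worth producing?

At the optimum: land uses 207 of 218 (slack = 11); seed budget uses 177 of 177 (binding); labor uses 165 of 165 (binding).
Slack constraints have shadow price 0 (complementary slackness).
From A_Bᵀ y = c: 3·y_seed budget + 3·y_labor = 33; 5·y_seed budget + 4·y_labor = 53.
This yields shadow prices y_seed budget = 9, y_labor = 2.
wheat enters the basis when its profit ≥ yᵀa₃ = 9·3 + 2·4 = 35.

35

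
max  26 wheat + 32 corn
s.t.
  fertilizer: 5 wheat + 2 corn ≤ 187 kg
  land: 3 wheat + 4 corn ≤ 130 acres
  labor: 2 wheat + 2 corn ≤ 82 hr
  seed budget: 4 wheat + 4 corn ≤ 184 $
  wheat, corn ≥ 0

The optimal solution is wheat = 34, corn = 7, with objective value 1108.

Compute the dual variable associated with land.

Binding: land and labor. Non-binding: fertilizer (3 unused), seed budget (20 unused).
By complementary slackness, y = 0 for the non-binding constraints.
The binding rows give the dual system: 3·y_land + 2·y_labor = 26 and 4·y_land + 2·y_labor = 32.
Solving: y_land = 6, y_labor = 4.
Shadow price of land = 6.

6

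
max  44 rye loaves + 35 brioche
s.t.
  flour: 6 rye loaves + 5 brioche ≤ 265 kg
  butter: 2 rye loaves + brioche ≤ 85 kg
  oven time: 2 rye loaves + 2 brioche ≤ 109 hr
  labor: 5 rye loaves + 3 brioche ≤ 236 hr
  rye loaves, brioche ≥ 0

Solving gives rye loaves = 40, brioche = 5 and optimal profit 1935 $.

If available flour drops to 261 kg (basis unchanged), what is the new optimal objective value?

Check each constraint at x*: flour 265/265 (tight); butter 85/85 (tight); oven time 90/109 (slack 19); labor 215/236 (slack 21).
Since oven time, labor are not tight, their duals are 0.
Dual feasibility on the basic columns requires 6·y_flour + 2·y_butter = 44, 5·y_flour + 1·y_butter = 35.
→ y_flour = 6.5 and y_butter = 2.5.
Δz = y_flour·Δb = 6.5 × (-4) = -26, so new z* = 1935 − 26 = 1909.

1909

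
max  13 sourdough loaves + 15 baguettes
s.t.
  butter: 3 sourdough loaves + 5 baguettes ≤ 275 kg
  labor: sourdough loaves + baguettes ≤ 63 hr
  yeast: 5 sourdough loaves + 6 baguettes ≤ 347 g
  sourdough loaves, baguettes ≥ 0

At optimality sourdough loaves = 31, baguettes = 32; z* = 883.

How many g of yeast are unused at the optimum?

0

yeast used = 5·31 + 6·32 = 347; slack = 347 − 347 = 0.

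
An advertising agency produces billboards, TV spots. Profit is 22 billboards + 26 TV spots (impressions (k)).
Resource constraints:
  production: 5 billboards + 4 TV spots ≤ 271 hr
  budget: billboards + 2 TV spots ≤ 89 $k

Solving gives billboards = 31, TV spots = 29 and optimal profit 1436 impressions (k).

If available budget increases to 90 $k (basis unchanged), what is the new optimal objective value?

Both production and budget are binding at x*.
The binding rows give the dual system: 5·y_production + 1·y_budget = 22 and 4·y_production + 2·y_budget = 26.
Solving: y_production = 3, y_budget = 7.
Δz = y_budget·Δb = 7 × (1) = 7, so new z* = 1436 + 7 = 1443.

1443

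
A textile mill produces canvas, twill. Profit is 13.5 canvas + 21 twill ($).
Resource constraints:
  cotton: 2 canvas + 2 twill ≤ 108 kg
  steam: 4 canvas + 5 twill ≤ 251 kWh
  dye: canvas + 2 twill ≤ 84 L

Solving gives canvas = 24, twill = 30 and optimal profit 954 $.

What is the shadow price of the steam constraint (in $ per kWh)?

Binding: cotton and dye. Non-binding: steam (5 unused).
Since steam is not tight, its dual is 0.
From A_Bᵀ y = c: 2·y_cotton + 1·y_dye = 13.5; 2·y_cotton + 2·y_dye = 21.
→ y_cotton = 3 and y_dye = 7.5.
Shadow price of steam = 0.

0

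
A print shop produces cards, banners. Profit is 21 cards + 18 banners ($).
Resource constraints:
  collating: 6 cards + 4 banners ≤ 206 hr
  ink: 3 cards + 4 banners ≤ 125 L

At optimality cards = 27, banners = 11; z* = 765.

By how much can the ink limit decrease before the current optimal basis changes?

22

Binding constraints: collating, ink. The basis is B = [[6,4],[3,4]] with det 12.
Per unit decrease in ink, x* moves by d = (0.3333, -0.5).
The basis stays optimal until banners reaches 0; allowable decrease = 22 L.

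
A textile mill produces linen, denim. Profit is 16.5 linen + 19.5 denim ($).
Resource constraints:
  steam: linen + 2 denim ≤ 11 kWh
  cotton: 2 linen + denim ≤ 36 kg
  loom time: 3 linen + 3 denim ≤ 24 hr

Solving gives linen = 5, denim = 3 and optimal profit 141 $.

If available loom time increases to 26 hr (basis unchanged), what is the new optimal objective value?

150

At the optimum: steam uses 11 of 11 (binding); cotton uses 13 of 36 (slack = 23); loom time uses 24 of 24 (binding).
Slack constraints have shadow price 0 (complementary slackness).
Dual feasibility on the basic columns requires 1·y_steam + 3·y_loom time = 16.5, 2·y_steam + 3·y_loom time = 19.5.
Solving: y_steam = 3, y_loom time = 4.5.
Δz = y_loom time·Δb = 4.5 × (2) = 9, so new z* = 141 + 9 = 150.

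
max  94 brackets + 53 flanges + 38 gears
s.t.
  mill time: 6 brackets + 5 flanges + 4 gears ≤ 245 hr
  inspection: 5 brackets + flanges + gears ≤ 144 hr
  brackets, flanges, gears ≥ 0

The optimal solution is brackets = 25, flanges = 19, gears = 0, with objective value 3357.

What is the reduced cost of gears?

Check each constraint at x*: mill time 245/245 (tight); inspection 144/144 (tight).
Dual feasibility on the basic columns requires 6·y_mill time + 5·y_inspection = 94, 5·y_mill time + 1·y_inspection = 53.
This yields shadow prices y_mill time = 9, y_inspection = 8.
Reduced cost of gears: c₃ − yᵀa₃ = 38 − (9·4 + 8·1) = 38 − 44 = -6.

-6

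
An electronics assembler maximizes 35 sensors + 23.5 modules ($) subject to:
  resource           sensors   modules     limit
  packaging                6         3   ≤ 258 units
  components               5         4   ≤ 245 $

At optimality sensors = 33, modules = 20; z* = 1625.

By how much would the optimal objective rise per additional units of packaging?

Both packaging and components are binding at x*.
Dual feasibility on the basic columns requires 6·y_packaging + 5·y_components = 35, 3·y_packaging + 4·y_components = 23.5.
Solving: y_packaging = 2.5, y_components = 4.
Shadow price of packaging = 2.5.

2.5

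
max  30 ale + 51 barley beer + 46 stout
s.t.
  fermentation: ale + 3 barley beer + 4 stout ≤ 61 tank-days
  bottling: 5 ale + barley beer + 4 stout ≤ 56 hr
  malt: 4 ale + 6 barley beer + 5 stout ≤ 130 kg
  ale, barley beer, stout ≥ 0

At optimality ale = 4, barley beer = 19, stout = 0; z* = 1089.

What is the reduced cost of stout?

Check each constraint at x*: fermentation 61/61 (tight); bottling 39/56 (slack 17); malt 130/130 (tight).
By complementary slackness, y = 0 for the non-binding constraint.
The binding rows give the dual system: 1·y_fermentation + 4·y_malt = 30 and 3·y_fermentation + 6·y_malt = 51.
→ y_fermentation = 4 and y_malt = 6.5.
Reduced cost of stout: c₃ − yᵀa₃ = 46 − (4·4 + 6.5·5) = 46 − 48.5 = -2.5.

-2.5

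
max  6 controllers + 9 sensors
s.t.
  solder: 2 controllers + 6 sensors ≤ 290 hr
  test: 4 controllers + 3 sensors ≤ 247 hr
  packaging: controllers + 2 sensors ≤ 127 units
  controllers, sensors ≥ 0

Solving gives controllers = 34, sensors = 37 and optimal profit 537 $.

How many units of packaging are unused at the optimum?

packaging used = 1·34 + 2·37 = 108; slack = 127 − 108 = 19.

19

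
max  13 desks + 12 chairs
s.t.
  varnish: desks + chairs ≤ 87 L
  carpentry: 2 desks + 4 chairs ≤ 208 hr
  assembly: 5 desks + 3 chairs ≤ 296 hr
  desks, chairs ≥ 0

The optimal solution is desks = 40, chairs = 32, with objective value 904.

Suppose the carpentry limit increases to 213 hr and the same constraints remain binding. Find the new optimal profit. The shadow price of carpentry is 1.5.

911.5

Δb = 5, so new z* = 904 + (1.5)·(5) = 904 + 7.5 = 911.5.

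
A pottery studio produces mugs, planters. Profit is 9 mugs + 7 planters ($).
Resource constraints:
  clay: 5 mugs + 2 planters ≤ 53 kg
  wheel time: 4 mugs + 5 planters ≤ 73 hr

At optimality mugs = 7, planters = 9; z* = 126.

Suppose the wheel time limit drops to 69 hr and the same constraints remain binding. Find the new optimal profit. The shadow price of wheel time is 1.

Δb = -4, so new z* = 126 + (1)·(-4) = 126 − 4 = 122.

122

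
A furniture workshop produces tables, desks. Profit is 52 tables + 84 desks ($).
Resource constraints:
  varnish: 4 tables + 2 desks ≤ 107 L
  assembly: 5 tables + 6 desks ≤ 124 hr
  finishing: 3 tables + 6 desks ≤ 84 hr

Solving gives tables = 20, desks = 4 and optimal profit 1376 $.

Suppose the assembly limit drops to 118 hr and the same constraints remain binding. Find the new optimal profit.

Binding: assembly and finishing. Non-binding: varnish (19 unused).
Slack constraints have shadow price 0 (complementary slackness).
From A_Bᵀ y = c: 5·y_assembly + 3·y_finishing = 52; 6·y_assembly + 6·y_finishing = 84.
→ y_assembly = 5 and y_finishing = 9.
Δz = y_assembly·Δb = 5 × (-6) = -30, so new z* = 1376 − 30 = 1346.

1346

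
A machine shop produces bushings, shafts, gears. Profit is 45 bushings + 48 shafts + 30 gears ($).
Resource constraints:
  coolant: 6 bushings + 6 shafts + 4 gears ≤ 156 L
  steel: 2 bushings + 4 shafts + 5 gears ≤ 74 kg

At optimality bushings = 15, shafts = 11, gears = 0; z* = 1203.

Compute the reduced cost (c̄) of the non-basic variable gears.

-5.5

At the optimum: coolant uses 156 of 156 (binding); steel uses 74 of 74 (binding).
Dual feasibility on the basic columns requires 6·y_coolant + 2·y_steel = 45, 6·y_coolant + 4·y_steel = 48.
This yields shadow prices y_coolant = 7, y_steel = 1.5.
Reduced cost of gears: c₃ − yᵀa₃ = 30 − (7·4 + 1.5·5) = 30 − 35.5 = -5.5.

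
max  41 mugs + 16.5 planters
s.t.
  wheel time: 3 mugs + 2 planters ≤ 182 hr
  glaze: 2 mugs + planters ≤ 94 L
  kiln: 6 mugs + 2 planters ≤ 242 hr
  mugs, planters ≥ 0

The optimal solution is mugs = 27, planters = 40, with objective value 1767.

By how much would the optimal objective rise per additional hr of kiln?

4

At the optimum: wheel time uses 161 of 182 (slack = 21); glaze uses 94 of 94 (binding); kiln uses 242 of 242 (binding).
Since wheel time is not tight, its dual is 0.
Dual feasibility on the basic columns requires 2·y_glaze + 6·y_kiln = 41, 1·y_glaze + 2·y_kiln = 16.5.
→ y_glaze = 8.5 and y_kiln = 4.
Shadow price of kiln = 4.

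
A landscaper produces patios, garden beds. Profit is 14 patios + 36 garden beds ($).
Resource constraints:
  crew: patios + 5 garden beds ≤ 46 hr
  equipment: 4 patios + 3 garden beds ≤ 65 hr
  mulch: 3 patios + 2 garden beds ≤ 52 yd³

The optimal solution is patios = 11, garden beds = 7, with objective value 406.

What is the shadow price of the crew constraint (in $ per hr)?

6

Binding: crew and equipment. Non-binding: mulch (5 unused).
Since mulch is not tight, its dual is 0.
From A_Bᵀ y = c: 1·y_crew + 4·y_equipment = 14; 5·y_crew + 3·y_equipment = 36.
→ y_crew = 6 and y_equipment = 2.
Shadow price of crew = 6.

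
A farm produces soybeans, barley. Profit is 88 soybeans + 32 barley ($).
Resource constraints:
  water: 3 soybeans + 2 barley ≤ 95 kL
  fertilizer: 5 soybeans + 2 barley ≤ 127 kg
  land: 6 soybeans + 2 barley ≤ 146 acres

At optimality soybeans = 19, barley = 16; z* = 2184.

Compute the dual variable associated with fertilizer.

8

Binding: fertilizer and land. Non-binding: water (6 unused).
By complementary slackness, y = 0 for the non-binding constraint.
From A_Bᵀ y = c: 5·y_fertilizer + 6·y_land = 88; 2·y_fertilizer + 2·y_land = 32.
Solving: y_fertilizer = 8, y_land = 8.
Shadow price of fertilizer = 8.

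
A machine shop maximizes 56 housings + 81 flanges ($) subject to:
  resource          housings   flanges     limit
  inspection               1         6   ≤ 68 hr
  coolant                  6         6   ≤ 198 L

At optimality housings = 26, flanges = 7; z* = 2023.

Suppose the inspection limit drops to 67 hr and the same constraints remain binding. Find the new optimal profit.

2018

At the optimum: inspection uses 68 of 68 (binding); coolant uses 198 of 198 (binding).
The binding rows give the dual system: 1·y_inspection + 6·y_coolant = 56 and 6·y_inspection + 6·y_coolant = 81.
This yields shadow prices y_inspection = 5, y_coolant = 8.5.
Δz = y_inspection·Δb = 5 × (-1) = -5, so new z* = 2023 − 5 = 2018.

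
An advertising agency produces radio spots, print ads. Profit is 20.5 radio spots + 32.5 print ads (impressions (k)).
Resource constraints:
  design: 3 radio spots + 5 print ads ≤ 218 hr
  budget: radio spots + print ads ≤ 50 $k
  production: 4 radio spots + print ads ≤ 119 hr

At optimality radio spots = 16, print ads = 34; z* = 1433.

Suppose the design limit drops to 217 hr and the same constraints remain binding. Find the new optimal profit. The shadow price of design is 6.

1427

Δb = -1, so new z* = 1433 + (6)·(-1) = 1433 − 6 = 1427.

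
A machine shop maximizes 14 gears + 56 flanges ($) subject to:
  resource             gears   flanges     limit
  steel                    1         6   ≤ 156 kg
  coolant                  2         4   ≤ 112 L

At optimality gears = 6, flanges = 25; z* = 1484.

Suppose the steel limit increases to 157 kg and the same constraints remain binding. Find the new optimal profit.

1491

Check each constraint at x*: steel 156/156 (tight); coolant 112/112 (tight).
Dual feasibility on the basic columns requires 1·y_steel + 2·y_coolant = 14, 6·y_steel + 4·y_coolant = 56.
This yields shadow prices y_steel = 7, y_coolant = 3.5.
Δz = y_steel·Δb = 7 × (1) = 7, so new z* = 1484 + 7 = 1491.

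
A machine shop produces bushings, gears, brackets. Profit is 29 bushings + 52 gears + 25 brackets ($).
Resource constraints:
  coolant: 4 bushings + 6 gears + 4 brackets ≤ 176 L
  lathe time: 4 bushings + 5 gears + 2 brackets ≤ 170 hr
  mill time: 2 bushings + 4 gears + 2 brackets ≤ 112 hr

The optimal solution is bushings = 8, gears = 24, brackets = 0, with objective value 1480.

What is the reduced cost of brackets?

Binding: coolant and mill time. Non-binding: lathe time (18 unused).
Slack constraints have shadow price 0 (complementary slackness).
From A_Bᵀ y = c: 4·y_coolant + 2·y_mill time = 29; 6·y_coolant + 4·y_mill time = 52.
This yields shadow prices y_coolant = 3, y_mill time = 8.5.
Reduced cost of brackets: c₃ − yᵀa₃ = 25 − (3·4 + 8.5·2) = 25 − 29 = -4.

-4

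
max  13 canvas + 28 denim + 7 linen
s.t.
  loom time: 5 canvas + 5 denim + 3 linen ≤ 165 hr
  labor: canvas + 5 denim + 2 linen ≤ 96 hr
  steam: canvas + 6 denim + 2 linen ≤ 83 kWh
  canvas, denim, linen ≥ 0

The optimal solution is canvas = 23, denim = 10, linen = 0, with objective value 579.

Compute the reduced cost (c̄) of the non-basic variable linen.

Binding: loom time and steam. Non-binding: labor (23 unused).
Slack constraints have shadow price 0 (complementary slackness).
The binding rows give the dual system: 5·y_loom time + 1·y_steam = 13 and 5·y_loom time + 6·y_steam = 28.
This yields shadow prices y_loom time = 2, y_steam = 3.
Reduced cost of linen: c₃ − yᵀa₃ = 7 − (2·3 + 3·2) = 7 − 12 = -5.

-5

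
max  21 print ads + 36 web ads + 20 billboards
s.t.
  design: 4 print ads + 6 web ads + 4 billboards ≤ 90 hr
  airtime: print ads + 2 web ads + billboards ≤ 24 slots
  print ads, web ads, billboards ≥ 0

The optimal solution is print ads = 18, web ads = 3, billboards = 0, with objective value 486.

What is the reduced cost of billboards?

-1

At the optimum: design uses 90 of 90 (binding); airtime uses 24 of 24 (binding).
The binding rows give the dual system: 4·y_design + 1·y_airtime = 21 and 6·y_design + 2·y_airtime = 36.
Solving: y_design = 3, y_airtime = 9.
Reduced cost of billboards: c₃ − yᵀa₃ = 20 − (3·4 + 9·1) = 20 − 21 = -1.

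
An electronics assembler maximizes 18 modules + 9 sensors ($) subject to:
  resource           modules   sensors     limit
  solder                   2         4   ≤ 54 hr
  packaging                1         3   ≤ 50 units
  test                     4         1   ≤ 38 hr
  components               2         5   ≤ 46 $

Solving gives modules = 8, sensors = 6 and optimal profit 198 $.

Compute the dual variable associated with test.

4

At the optimum: solder uses 40 of 54 (slack = 14); packaging uses 26 of 50 (slack = 24); test uses 38 of 38 (binding); components uses 46 of 46 (binding).
Slack constraints have shadow price 0 (complementary slackness).
From A_Bᵀ y = c: 4·y_test + 2·y_components = 18; 1·y_test + 5·y_components = 9.
→ y_test = 4 and y_components = 1.
Shadow price of test = 4.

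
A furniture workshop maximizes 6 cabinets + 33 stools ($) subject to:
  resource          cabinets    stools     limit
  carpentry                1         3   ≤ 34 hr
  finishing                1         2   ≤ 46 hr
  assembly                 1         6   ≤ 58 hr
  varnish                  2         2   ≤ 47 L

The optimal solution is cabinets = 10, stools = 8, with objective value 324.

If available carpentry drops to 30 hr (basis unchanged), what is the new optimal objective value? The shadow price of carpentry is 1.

Δb = -4, so new z* = 324 + (1)·(-4) = 324 − 4 = 320.

320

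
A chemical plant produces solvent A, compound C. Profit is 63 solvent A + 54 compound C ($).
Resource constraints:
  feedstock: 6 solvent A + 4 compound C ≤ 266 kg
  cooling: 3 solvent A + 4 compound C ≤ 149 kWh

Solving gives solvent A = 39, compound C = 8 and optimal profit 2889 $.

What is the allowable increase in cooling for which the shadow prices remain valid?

Binding constraints: feedstock, cooling. The basis is B = [[6,4],[3,4]] with det 12.
Per unit increase in cooling, x* moves by d = (-0.3333, 0.5).
The basis stays optimal until solvent A reaches 0; allowable increase = 117 kWh.

117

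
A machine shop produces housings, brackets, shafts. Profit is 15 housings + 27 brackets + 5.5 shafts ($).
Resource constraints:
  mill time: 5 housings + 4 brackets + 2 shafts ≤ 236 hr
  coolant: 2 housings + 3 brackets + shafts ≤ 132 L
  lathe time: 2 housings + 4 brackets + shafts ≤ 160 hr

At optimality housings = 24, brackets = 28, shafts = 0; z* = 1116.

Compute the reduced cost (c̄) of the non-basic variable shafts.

-2

At the optimum: mill time uses 232 of 236 (slack = 4); coolant uses 132 of 132 (binding); lathe time uses 160 of 160 (binding).
Since mill time is not tight, its dual is 0.
From A_Bᵀ y = c: 2·y_coolant + 2·y_lathe time = 15; 3·y_coolant + 4·y_lathe time = 27.
→ y_coolant = 3 and y_lathe time = 4.5.
Reduced cost of shafts: c₃ − yᵀa₃ = 5.5 − (3·1 + 4.5·1) = 5.5 − 7.5 = -2.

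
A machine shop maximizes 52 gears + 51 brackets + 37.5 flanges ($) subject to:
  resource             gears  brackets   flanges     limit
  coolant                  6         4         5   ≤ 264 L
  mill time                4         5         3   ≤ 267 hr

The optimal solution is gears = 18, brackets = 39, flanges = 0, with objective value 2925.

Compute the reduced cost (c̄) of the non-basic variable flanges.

-3.5

At the optimum: coolant uses 264 of 264 (binding); mill time uses 267 of 267 (binding).
From A_Bᵀ y = c: 6·y_coolant + 4·y_mill time = 52; 4·y_coolant + 5·y_mill time = 51.
Solving: y_coolant = 4, y_mill time = 7.
Reduced cost of flanges: c₃ − yᵀa₃ = 37.5 − (4·5 + 7·3) = 37.5 − 41 = -3.5.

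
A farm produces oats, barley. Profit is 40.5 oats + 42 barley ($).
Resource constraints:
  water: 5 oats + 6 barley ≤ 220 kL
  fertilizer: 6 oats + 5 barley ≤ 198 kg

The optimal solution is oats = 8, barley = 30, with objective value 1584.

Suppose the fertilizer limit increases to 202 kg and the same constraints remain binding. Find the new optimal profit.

1596

At the optimum: water uses 220 of 220 (binding); fertilizer uses 198 of 198 (binding).
Dual feasibility on the basic columns requires 5·y_water + 6·y_fertilizer = 40.5, 6·y_water + 5·y_fertilizer = 42.
This yields shadow prices y_water = 4.5, y_fertilizer = 3.
Δz = y_fertilizer·Δb = 3 × (4) = 12, so new z* = 1584 + 12 = 1596.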